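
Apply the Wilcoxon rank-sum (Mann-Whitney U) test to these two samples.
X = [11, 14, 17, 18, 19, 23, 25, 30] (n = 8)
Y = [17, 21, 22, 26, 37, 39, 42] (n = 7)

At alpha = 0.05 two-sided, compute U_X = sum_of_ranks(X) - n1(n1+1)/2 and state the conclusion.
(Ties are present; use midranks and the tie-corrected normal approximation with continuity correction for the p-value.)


Step 1: Combine and sort all 15 observations; assign midranks.
sorted (value, group): (11,X), (14,X), (17,X), (17,Y), (18,X), (19,X), (21,Y), (22,Y), (23,X), (25,X), (26,Y), (30,X), (37,Y), (39,Y), (42,Y)
ranks: 11->1, 14->2, 17->3.5, 17->3.5, 18->5, 19->6, 21->7, 22->8, 23->9, 25->10, 26->11, 30->12, 37->13, 39->14, 42->15
Step 2: Rank sum for X: R1 = 1 + 2 + 3.5 + 5 + 6 + 9 + 10 + 12 = 48.5.
Step 3: U_X = R1 - n1(n1+1)/2 = 48.5 - 8*9/2 = 48.5 - 36 = 12.5.
       U_Y = n1*n2 - U_X = 56 - 12.5 = 43.5.
Step 4: Ties are present, so use the tie-corrected normal approximation (with continuity correction) for the p-value.
Step 5: p-value = 0.082305; compare to alpha = 0.05. fail to reject H0.

U_X = 12.5, p = 0.082305, fail to reject H0 at alpha = 0.05.


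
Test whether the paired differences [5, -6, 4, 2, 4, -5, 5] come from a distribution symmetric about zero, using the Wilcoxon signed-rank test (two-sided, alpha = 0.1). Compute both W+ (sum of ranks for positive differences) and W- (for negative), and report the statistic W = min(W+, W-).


Step 1: Drop any zero differences (none here) and take |d_i|.
|d| = [5, 6, 4, 2, 4, 5, 5]
Step 2: Midrank |d_i| (ties get averaged ranks).
ranks: |5|->5, |6|->7, |4|->2.5, |2|->1, |4|->2.5, |5|->5, |5|->5
Step 3: Attach original signs; sum ranks with positive sign and with negative sign.
W+ = 5 + 2.5 + 1 + 2.5 + 5 = 16
W- = 7 + 5 = 12
(Check: W+ + W- = 28 should equal n(n+1)/2 = 28.)
Step 4: Test statistic W = min(W+, W-) = 12.
Step 5: Ties in |d|, so use the tie-corrected normal approximation.
        E[W] = n(n+1)/4 = 7*8/4 = 14.
        Tie groups: |d|=4 (t=2), |d|=5 (t=3); sum(t^3 - t) = 30.
        Var[W] = n(n+1)(2n+1)/24 - sum(t^3-t)/48 = 840/24 - 30/48 = 34.375.
        z = (W - E[W]) / sqrt(Var[W]) = (12 - 14) / 5.8630 = -0.3411.
        Two-sided p = 2*Phi(z) = 0.733012.
Step 6: alpha = 0.1. fail to reject H0.

W+ = 16, W- = 12, W = min = 12, p = 0.733012, fail to reject H0.


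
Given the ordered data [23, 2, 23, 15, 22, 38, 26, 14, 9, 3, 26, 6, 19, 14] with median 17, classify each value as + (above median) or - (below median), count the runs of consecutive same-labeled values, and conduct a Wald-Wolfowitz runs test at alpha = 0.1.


Step 1: Compute median = 17; label A = above, B = below.
Labels in order: ABABAAABBBABAB  (n_A = 7, n_B = 7)
Step 2: Count runs R = 10.
Step 3: Under H0 (random ordering), E[R] = 2*n_A*n_B/(n_A+n_B) + 1 = 2*7*7/14 + 1 = 8.0000.
        Var[R] = 2*n_A*n_B*(2*n_A*n_B - n_A - n_B) / ((n_A+n_B)^2 * (n_A+n_B-1)) = 8232/2548 = 3.2308.
        SD[R] = 1.7974.
Step 4: Continuity-corrected z = (R - 0.5 - E[R]) / SD[R] = (10 - 0.5 - 8.0000) / 1.7974 = 0.8345.
Step 5: Two-sided p-value via normal approximation = 2*(1 - Phi(|z|)) = 0.403986.
Step 6: alpha = 0.1. fail to reject H0.

R = 10, z = 0.8345, p = 0.403986, fail to reject H0.


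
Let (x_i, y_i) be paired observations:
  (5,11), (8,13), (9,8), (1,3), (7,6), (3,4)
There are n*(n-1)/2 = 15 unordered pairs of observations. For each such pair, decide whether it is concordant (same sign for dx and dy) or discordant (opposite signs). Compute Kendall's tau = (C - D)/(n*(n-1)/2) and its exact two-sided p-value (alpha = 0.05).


Step 1: Enumerate the 15 unordered pairs (i,j) with i<j and classify each by sign(x_j-x_i) * sign(y_j-y_i).
  (1,2):dx=+3,dy=+2->C; (1,3):dx=+4,dy=-3->D; (1,4):dx=-4,dy=-8->C; (1,5):dx=+2,dy=-5->D
  (1,6):dx=-2,dy=-7->C; (2,3):dx=+1,dy=-5->D; (2,4):dx=-7,dy=-10->C; (2,5):dx=-1,dy=-7->C
  (2,6):dx=-5,dy=-9->C; (3,4):dx=-8,dy=-5->C; (3,5):dx=-2,dy=-2->C; (3,6):dx=-6,dy=-4->C
  (4,5):dx=+6,dy=+3->C; (4,6):dx=+2,dy=+1->C; (5,6):dx=-4,dy=-2->C
Step 2: C = 12, D = 3, total pairs = 15.
Step 3: tau = (C - D)/(n(n-1)/2) = (12 - 3)/15 = 0.600000.
Step 4: Exact two-sided p-value (enumerate n! = 720 permutations of y under H0): p = 0.136111.
Step 5: alpha = 0.05. fail to reject H0.

tau_b = 0.6000 (C=12, D=3), p = 0.136111, fail to reject H0.


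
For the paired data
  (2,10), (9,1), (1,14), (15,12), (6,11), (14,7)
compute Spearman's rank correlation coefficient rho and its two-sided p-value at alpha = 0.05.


Step 1: Rank x and y separately (midranks; no ties here).
rank(x): 2->2, 9->4, 1->1, 15->6, 6->3, 14->5
rank(y): 10->3, 1->1, 14->6, 12->5, 11->4, 7->2
Step 2: d_i = R_x(i) - R_y(i); compute d_i^2.
  (2-3)^2=1, (4-1)^2=9, (1-6)^2=25, (6-5)^2=1, (3-4)^2=1, (5-2)^2=9
sum(d^2) = 46.
Step 3: rho = 1 - 6*46 / (6*(6^2 - 1)) = 1 - 276/210 = -0.314286.
Step 4: Under H0, t = rho * sqrt((n-2)/(1-rho^2)) = -0.6621 ~ t(4).
Step 5: Two-sided p-value from the t-distribution with 4 df = 0.544093.
Step 6: alpha = 0.05. fail to reject H0.

rho = -0.3143, p = 0.544093, fail to reject H0 at alpha = 0.05.


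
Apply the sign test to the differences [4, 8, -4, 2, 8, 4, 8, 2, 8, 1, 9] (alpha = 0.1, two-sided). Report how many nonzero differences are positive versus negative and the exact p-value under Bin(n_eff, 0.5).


Step 1: Discard zero differences. Original n = 11; n_eff = number of nonzero differences = 11.
Nonzero differences (with sign): +4, +8, -4, +2, +8, +4, +8, +2, +8, +1, +9
Step 2: Count signs: positive = 10, negative = 1.
Step 3: Under H0: P(positive) = 0.5, so the number of positives S ~ Bin(11, 0.5).
Step 4: Two-sided exact p-value = sum of Bin(11,0.5) probabilities at or below the observed probability = 0.011719.
Step 5: alpha = 0.1. reject H0.

n_eff = 11, pos = 10, neg = 1, p = 0.011719, reject H0.


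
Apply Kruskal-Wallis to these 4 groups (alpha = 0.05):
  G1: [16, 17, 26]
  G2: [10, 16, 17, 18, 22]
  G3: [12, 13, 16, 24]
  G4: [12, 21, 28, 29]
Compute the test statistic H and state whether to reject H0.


Step 1: Combine all N = 16 observations and assign midranks.
sorted (value, group, rank): (10,G2,1), (12,G3,2.5), (12,G4,2.5), (13,G3,4), (16,G1,6), (16,G2,6), (16,G3,6), (17,G1,8.5), (17,G2,8.5), (18,G2,10), (21,G4,11), (22,G2,12), (24,G3,13), (26,G1,14), (28,G4,15), (29,G4,16)
Step 2: Sum ranks within each group.
R_1 = 28.5 (n_1 = 3)
R_2 = 37.5 (n_2 = 5)
R_3 = 25.5 (n_3 = 4)
R_4 = 44.5 (n_4 = 4)
Step 3: H = 12/(N(N+1)) * sum(R_i^2/n_i) - 3(N+1)
     = 12/(16*17) * (28.5^2/3 + 37.5^2/5 + 25.5^2/4 + 44.5^2/4) - 3*17
     = 0.044118 * 1209.62 - 51
     = 2.365809.
Step 4: Ties present; correction factor C = 1 - 36/(16^3 - 16) = 0.991176. Corrected H = 2.365809 / 0.991176 = 2.386869.
Step 5: Under H0, H ~ chi^2(3); p-value = 0.496084.
Step 6: alpha = 0.05. fail to reject H0.

H = 2.3869, df = 3, p = 0.496084, fail to reject H0.


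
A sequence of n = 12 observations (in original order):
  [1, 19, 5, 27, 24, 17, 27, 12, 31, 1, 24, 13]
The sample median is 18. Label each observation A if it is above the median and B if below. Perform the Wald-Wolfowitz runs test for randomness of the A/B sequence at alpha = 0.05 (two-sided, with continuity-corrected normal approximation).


Step 1: Compute median = 18; label A = above, B = below.
Labels in order: BABAABABABAB  (n_A = 6, n_B = 6)
Step 2: Count runs R = 11.
Step 3: Under H0 (random ordering), E[R] = 2*n_A*n_B/(n_A+n_B) + 1 = 2*6*6/12 + 1 = 7.0000.
        Var[R] = 2*n_A*n_B*(2*n_A*n_B - n_A - n_B) / ((n_A+n_B)^2 * (n_A+n_B-1)) = 4320/1584 = 2.7273.
        SD[R] = 1.6514.
Step 4: Continuity-corrected z = (R - 0.5 - E[R]) / SD[R] = (11 - 0.5 - 7.0000) / 1.6514 = 2.1194.
Step 5: Two-sided p-value via normal approximation = 2*(1 - Phi(|z|)) = 0.034060.
Step 6: alpha = 0.05. reject H0.

R = 11, z = 2.1194, p = 0.034060, reject H0.


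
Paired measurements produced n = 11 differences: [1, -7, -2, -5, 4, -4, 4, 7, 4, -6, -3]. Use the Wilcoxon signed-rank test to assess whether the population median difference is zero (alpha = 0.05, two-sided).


Step 1: Drop any zero differences (none here) and take |d_i|.
|d| = [1, 7, 2, 5, 4, 4, 4, 7, 4, 6, 3]
Step 2: Midrank |d_i| (ties get averaged ranks).
ranks: |1|->1, |7|->10.5, |2|->2, |5|->8, |4|->5.5, |4|->5.5, |4|->5.5, |7|->10.5, |4|->5.5, |6|->9, |3|->3
Step 3: Attach original signs; sum ranks with positive sign and with negative sign.
W+ = 1 + 5.5 + 5.5 + 10.5 + 5.5 = 28
W- = 10.5 + 2 + 8 + 5.5 + 9 + 3 = 38
(Check: W+ + W- = 66 should equal n(n+1)/2 = 66.)
Step 4: Test statistic W = min(W+, W-) = 28.
Step 5: Ties in |d|, so use the tie-corrected normal approximation.
        E[W] = n(n+1)/4 = 11*12/4 = 33.
        Tie groups: |d|=4 (t=4), |d|=7 (t=2); sum(t^3 - t) = 66.
        Var[W] = n(n+1)(2n+1)/24 - sum(t^3-t)/48 = 3036/24 - 66/48 = 125.125.
        z = (W - E[W]) / sqrt(Var[W]) = (28 - 33) / 11.1859 = -0.4470.
        Two-sided p = 2*Phi(z) = 0.654882.
Step 6: alpha = 0.05. fail to reject H0.

W+ = 28, W- = 38, W = min = 28, p = 0.654882, fail to reject H0.


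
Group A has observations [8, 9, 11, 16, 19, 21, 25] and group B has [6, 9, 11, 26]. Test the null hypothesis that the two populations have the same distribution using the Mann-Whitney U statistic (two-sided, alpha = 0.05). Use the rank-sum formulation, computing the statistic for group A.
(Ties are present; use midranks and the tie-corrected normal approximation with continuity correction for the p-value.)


Step 1: Combine and sort all 11 observations; assign midranks.
sorted (value, group): (6,Y), (8,X), (9,X), (9,Y), (11,X), (11,Y), (16,X), (19,X), (21,X), (25,X), (26,Y)
ranks: 6->1, 8->2, 9->3.5, 9->3.5, 11->5.5, 11->5.5, 16->7, 19->8, 21->9, 25->10, 26->11
Step 2: Rank sum for X: R1 = 2 + 3.5 + 5.5 + 7 + 8 + 9 + 10 = 45.
Step 3: U_X = R1 - n1(n1+1)/2 = 45 - 7*8/2 = 45 - 28 = 17.
       U_Y = n1*n2 - U_X = 28 - 17 = 11.
Step 4: Ties are present, so use the tie-corrected normal approximation (with continuity correction) for the p-value.
Step 5: p-value = 0.635059; compare to alpha = 0.05. fail to reject H0.

U_X = 17, p = 0.635059, fail to reject H0 at alpha = 0.05.


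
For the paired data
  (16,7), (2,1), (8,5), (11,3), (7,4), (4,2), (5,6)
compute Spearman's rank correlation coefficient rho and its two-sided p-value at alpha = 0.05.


Step 1: Rank x and y separately (midranks; no ties here).
rank(x): 16->7, 2->1, 8->5, 11->6, 7->4, 4->2, 5->3
rank(y): 7->7, 1->1, 5->5, 3->3, 4->4, 2->2, 6->6
Step 2: d_i = R_x(i) - R_y(i); compute d_i^2.
  (7-7)^2=0, (1-1)^2=0, (5-5)^2=0, (6-3)^2=9, (4-4)^2=0, (2-2)^2=0, (3-6)^2=9
sum(d^2) = 18.
Step 3: rho = 1 - 6*18 / (7*(7^2 - 1)) = 1 - 108/336 = 0.678571.
Step 4: Under H0, t = rho * sqrt((n-2)/(1-rho^2)) = 2.0657 ~ t(5).
Step 5: Two-sided p-value from the t-distribution with 5 df = 0.093750.
Step 6: alpha = 0.05. fail to reject H0.

rho = 0.6786, p = 0.093750, fail to reject H0 at alpha = 0.05.


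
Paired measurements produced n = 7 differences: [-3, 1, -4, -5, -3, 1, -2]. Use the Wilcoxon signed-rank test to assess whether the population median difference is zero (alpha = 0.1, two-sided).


Step 1: Drop any zero differences (none here) and take |d_i|.
|d| = [3, 1, 4, 5, 3, 1, 2]
Step 2: Midrank |d_i| (ties get averaged ranks).
ranks: |3|->4.5, |1|->1.5, |4|->6, |5|->7, |3|->4.5, |1|->1.5, |2|->3
Step 3: Attach original signs; sum ranks with positive sign and with negative sign.
W+ = 1.5 + 1.5 = 3
W- = 4.5 + 6 + 7 + 4.5 + 3 = 25
(Check: W+ + W- = 28 should equal n(n+1)/2 = 28.)
Step 4: Test statistic W = min(W+, W-) = 3.
Step 5: Ties in |d|, so use the tie-corrected normal approximation.
        E[W] = n(n+1)/4 = 7*8/4 = 14.
        Tie groups: |d|=1 (t=2), |d|=3 (t=2); sum(t^3 - t) = 12.
        Var[W] = n(n+1)(2n+1)/24 - sum(t^3-t)/48 = 840/24 - 12/48 = 34.75.
        z = (W - E[W]) / sqrt(Var[W]) = (3 - 14) / 5.8949 = -1.8660.
        Two-sided p = 2*Phi(z) = 0.062039.
Step 6: alpha = 0.1. reject H0.

W+ = 3, W- = 25, W = min = 3, p = 0.062039, reject H0.


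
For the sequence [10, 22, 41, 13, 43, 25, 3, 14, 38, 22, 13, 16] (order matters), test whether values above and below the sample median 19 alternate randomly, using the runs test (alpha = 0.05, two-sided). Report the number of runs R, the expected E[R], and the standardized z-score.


Step 1: Compute median = 19; label A = above, B = below.
Labels in order: BAABAABBAABB  (n_A = 6, n_B = 6)
Step 2: Count runs R = 7.
Step 3: Under H0 (random ordering), E[R] = 2*n_A*n_B/(n_A+n_B) + 1 = 2*6*6/12 + 1 = 7.0000.
        Var[R] = 2*n_A*n_B*(2*n_A*n_B - n_A - n_B) / ((n_A+n_B)^2 * (n_A+n_B-1)) = 4320/1584 = 2.7273.
        SD[R] = 1.6514.
Step 4: R = E[R], so z = 0 with no continuity correction.
Step 5: Two-sided p-value via normal approximation = 2*(1 - Phi(|z|)) = 1.000000.
Step 6: alpha = 0.05. fail to reject H0.

R = 7, z = 0.0000, p = 1.000000, fail to reject H0.


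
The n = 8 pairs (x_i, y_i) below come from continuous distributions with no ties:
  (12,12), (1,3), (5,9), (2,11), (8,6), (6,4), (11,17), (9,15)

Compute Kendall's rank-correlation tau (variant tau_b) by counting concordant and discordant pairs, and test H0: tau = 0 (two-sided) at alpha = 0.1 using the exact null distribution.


Step 1: Enumerate the 28 unordered pairs (i,j) with i<j and classify each by sign(x_j-x_i) * sign(y_j-y_i).
  (1,2):dx=-11,dy=-9->C; (1,3):dx=-7,dy=-3->C; (1,4):dx=-10,dy=-1->C; (1,5):dx=-4,dy=-6->C
  (1,6):dx=-6,dy=-8->C; (1,7):dx=-1,dy=+5->D; (1,8):dx=-3,dy=+3->D; (2,3):dx=+4,dy=+6->C
  (2,4):dx=+1,dy=+8->C; (2,5):dx=+7,dy=+3->C; (2,6):dx=+5,dy=+1->C; (2,7):dx=+10,dy=+14->C
  (2,8):dx=+8,dy=+12->C; (3,4):dx=-3,dy=+2->D; (3,5):dx=+3,dy=-3->D; (3,6):dx=+1,dy=-5->D
  (3,7):dx=+6,dy=+8->C; (3,8):dx=+4,dy=+6->C; (4,5):dx=+6,dy=-5->D; (4,6):dx=+4,dy=-7->D
  (4,7):dx=+9,dy=+6->C; (4,8):dx=+7,dy=+4->C; (5,6):dx=-2,dy=-2->C; (5,7):dx=+3,dy=+11->C
  (5,8):dx=+1,dy=+9->C; (6,7):dx=+5,dy=+13->C; (6,8):dx=+3,dy=+11->C; (7,8):dx=-2,dy=-2->C
Step 2: C = 21, D = 7, total pairs = 28.
Step 3: tau = (C - D)/(n(n-1)/2) = (21 - 7)/28 = 0.500000.
Step 4: Exact two-sided p-value (enumerate n! = 40320 permutations of y under H0): p = 0.108681.
Step 5: alpha = 0.1. fail to reject H0.

tau_b = 0.5000 (C=21, D=7), p = 0.108681, fail to reject H0.


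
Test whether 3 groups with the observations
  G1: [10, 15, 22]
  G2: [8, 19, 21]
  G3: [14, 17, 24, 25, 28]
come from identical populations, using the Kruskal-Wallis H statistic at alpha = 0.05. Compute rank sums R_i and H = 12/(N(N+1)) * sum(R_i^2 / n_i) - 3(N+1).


Step 1: Combine all N = 11 observations and assign midranks.
sorted (value, group, rank): (8,G2,1), (10,G1,2), (14,G3,3), (15,G1,4), (17,G3,5), (19,G2,6), (21,G2,7), (22,G1,8), (24,G3,9), (25,G3,10), (28,G3,11)
Step 2: Sum ranks within each group.
R_1 = 14 (n_1 = 3)
R_2 = 14 (n_2 = 3)
R_3 = 38 (n_3 = 5)
Step 3: H = 12/(N(N+1)) * sum(R_i^2/n_i) - 3(N+1)
     = 12/(11*12) * (14^2/3 + 14^2/3 + 38^2/5) - 3*12
     = 0.090909 * 419.467 - 36
     = 2.133333.
Step 4: No ties, so H is used without correction.
Step 5: Under H0, H ~ chi^2(2); p-value = 0.344154.
Step 6: alpha = 0.05. fail to reject H0.

H = 2.1333, df = 2, p = 0.344154, fail to reject H0.


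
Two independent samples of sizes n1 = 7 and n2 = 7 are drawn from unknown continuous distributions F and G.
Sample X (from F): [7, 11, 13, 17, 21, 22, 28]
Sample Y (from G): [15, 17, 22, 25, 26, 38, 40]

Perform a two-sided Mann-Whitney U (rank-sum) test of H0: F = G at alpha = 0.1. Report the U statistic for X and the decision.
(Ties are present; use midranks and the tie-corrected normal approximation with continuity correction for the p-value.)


Step 1: Combine and sort all 14 observations; assign midranks.
sorted (value, group): (7,X), (11,X), (13,X), (15,Y), (17,X), (17,Y), (21,X), (22,X), (22,Y), (25,Y), (26,Y), (28,X), (38,Y), (40,Y)
ranks: 7->1, 11->2, 13->3, 15->4, 17->5.5, 17->5.5, 21->7, 22->8.5, 22->8.5, 25->10, 26->11, 28->12, 38->13, 40->14
Step 2: Rank sum for X: R1 = 1 + 2 + 3 + 5.5 + 7 + 8.5 + 12 = 39.
Step 3: U_X = R1 - n1(n1+1)/2 = 39 - 7*8/2 = 39 - 28 = 11.
       U_Y = n1*n2 - U_X = 49 - 11 = 38.
Step 4: Ties are present, so use the tie-corrected normal approximation (with continuity correction) for the p-value.
Step 5: p-value = 0.095964; compare to alpha = 0.1. reject H0.

U_X = 11, p = 0.095964, reject H0 at alpha = 0.1.


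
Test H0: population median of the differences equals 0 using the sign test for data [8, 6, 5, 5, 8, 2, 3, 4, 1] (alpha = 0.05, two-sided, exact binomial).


Step 1: Discard zero differences. Original n = 9; n_eff = number of nonzero differences = 9.
Nonzero differences (with sign): +8, +6, +5, +5, +8, +2, +3, +4, +1
Step 2: Count signs: positive = 9, negative = 0.
Step 3: Under H0: P(positive) = 0.5, so the number of positives S ~ Bin(9, 0.5).
Step 4: Two-sided exact p-value = sum of Bin(9,0.5) probabilities at or below the observed probability = 0.003906.
Step 5: alpha = 0.05. reject H0.

n_eff = 9, pos = 9, neg = 0, p = 0.003906, reject H0.


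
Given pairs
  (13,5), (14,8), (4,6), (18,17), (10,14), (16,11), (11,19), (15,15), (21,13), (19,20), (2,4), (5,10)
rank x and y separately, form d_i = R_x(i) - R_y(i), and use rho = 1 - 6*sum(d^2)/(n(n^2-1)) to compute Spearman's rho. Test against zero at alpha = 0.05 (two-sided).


Step 1: Rank x and y separately (midranks; no ties here).
rank(x): 13->6, 14->7, 4->2, 18->10, 10->4, 16->9, 11->5, 15->8, 21->12, 19->11, 2->1, 5->3
rank(y): 5->2, 8->4, 6->3, 17->10, 14->8, 11->6, 19->11, 15->9, 13->7, 20->12, 4->1, 10->5
Step 2: d_i = R_x(i) - R_y(i); compute d_i^2.
  (6-2)^2=16, (7-4)^2=9, (2-3)^2=1, (10-10)^2=0, (4-8)^2=16, (9-6)^2=9, (5-11)^2=36, (8-9)^2=1, (12-7)^2=25, (11-12)^2=1, (1-1)^2=0, (3-5)^2=4
sum(d^2) = 118.
Step 3: rho = 1 - 6*118 / (12*(12^2 - 1)) = 1 - 708/1716 = 0.587413.
Step 4: Under H0, t = rho * sqrt((n-2)/(1-rho^2)) = 2.2953 ~ t(10).
Step 5: Two-sided p-value from the t-distribution with 10 df = 0.044609.
Step 6: alpha = 0.05. reject H0.

rho = 0.5874, p = 0.044609, reject H0 at alpha = 0.05.


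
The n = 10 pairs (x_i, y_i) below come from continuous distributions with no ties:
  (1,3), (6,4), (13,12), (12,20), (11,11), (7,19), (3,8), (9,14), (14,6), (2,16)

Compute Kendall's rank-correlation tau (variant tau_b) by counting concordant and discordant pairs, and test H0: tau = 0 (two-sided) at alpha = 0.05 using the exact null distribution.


Step 1: Enumerate the 45 unordered pairs (i,j) with i<j and classify each by sign(x_j-x_i) * sign(y_j-y_i).
  (1,2):dx=+5,dy=+1->C; (1,3):dx=+12,dy=+9->C; (1,4):dx=+11,dy=+17->C; (1,5):dx=+10,dy=+8->C
  (1,6):dx=+6,dy=+16->C; (1,7):dx=+2,dy=+5->C; (1,8):dx=+8,dy=+11->C; (1,9):dx=+13,dy=+3->C
  (1,10):dx=+1,dy=+13->C; (2,3):dx=+7,dy=+8->C; (2,4):dx=+6,dy=+16->C; (2,5):dx=+5,dy=+7->C
  (2,6):dx=+1,dy=+15->C; (2,7):dx=-3,dy=+4->D; (2,8):dx=+3,dy=+10->C; (2,9):dx=+8,dy=+2->C
  (2,10):dx=-4,dy=+12->D; (3,4):dx=-1,dy=+8->D; (3,5):dx=-2,dy=-1->C; (3,6):dx=-6,dy=+7->D
  (3,7):dx=-10,dy=-4->C; (3,8):dx=-4,dy=+2->D; (3,9):dx=+1,dy=-6->D; (3,10):dx=-11,dy=+4->D
  (4,5):dx=-1,dy=-9->C; (4,6):dx=-5,dy=-1->C; (4,7):dx=-9,dy=-12->C; (4,8):dx=-3,dy=-6->C
  (4,9):dx=+2,dy=-14->D; (4,10):dx=-10,dy=-4->C; (5,6):dx=-4,dy=+8->D; (5,7):dx=-8,dy=-3->C
  (5,8):dx=-2,dy=+3->D; (5,9):dx=+3,dy=-5->D; (5,10):dx=-9,dy=+5->D; (6,7):dx=-4,dy=-11->C
  (6,8):dx=+2,dy=-5->D; (6,9):dx=+7,dy=-13->D; (6,10):dx=-5,dy=-3->C; (7,8):dx=+6,dy=+6->C
  (7,9):dx=+11,dy=-2->D; (7,10):dx=-1,dy=+8->D; (8,9):dx=+5,dy=-8->D; (8,10):dx=-7,dy=+2->D
  (9,10):dx=-12,dy=+10->D
Step 2: C = 26, D = 19, total pairs = 45.
Step 3: tau = (C - D)/(n(n-1)/2) = (26 - 19)/45 = 0.155556.
Step 4: Exact two-sided p-value (enumerate n! = 3628800 permutations of y under H0): p = 0.600654.
Step 5: alpha = 0.05. fail to reject H0.

tau_b = 0.1556 (C=26, D=19), p = 0.600654, fail to reject H0.


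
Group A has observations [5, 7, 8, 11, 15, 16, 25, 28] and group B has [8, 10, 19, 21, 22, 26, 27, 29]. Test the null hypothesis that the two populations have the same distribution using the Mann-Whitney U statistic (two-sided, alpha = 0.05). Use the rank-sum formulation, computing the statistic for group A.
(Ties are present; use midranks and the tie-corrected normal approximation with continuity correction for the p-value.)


Step 1: Combine and sort all 16 observations; assign midranks.
sorted (value, group): (5,X), (7,X), (8,X), (8,Y), (10,Y), (11,X), (15,X), (16,X), (19,Y), (21,Y), (22,Y), (25,X), (26,Y), (27,Y), (28,X), (29,Y)
ranks: 5->1, 7->2, 8->3.5, 8->3.5, 10->5, 11->6, 15->7, 16->8, 19->9, 21->10, 22->11, 25->12, 26->13, 27->14, 28->15, 29->16
Step 2: Rank sum for X: R1 = 1 + 2 + 3.5 + 6 + 7 + 8 + 12 + 15 = 54.5.
Step 3: U_X = R1 - n1(n1+1)/2 = 54.5 - 8*9/2 = 54.5 - 36 = 18.5.
       U_Y = n1*n2 - U_X = 64 - 18.5 = 45.5.
Step 4: Ties are present, so use the tie-corrected normal approximation (with continuity correction) for the p-value.
Step 5: p-value = 0.171852; compare to alpha = 0.05. fail to reject H0.

U_X = 18.5, p = 0.171852, fail to reject H0 at alpha = 0.05.


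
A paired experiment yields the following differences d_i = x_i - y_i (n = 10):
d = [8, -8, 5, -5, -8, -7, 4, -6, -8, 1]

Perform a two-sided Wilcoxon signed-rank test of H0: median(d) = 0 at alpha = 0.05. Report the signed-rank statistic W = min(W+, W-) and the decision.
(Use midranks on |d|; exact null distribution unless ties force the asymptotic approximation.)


Step 1: Drop any zero differences (none here) and take |d_i|.
|d| = [8, 8, 5, 5, 8, 7, 4, 6, 8, 1]
Step 2: Midrank |d_i| (ties get averaged ranks).
ranks: |8|->8.5, |8|->8.5, |5|->3.5, |5|->3.5, |8|->8.5, |7|->6, |4|->2, |6|->5, |8|->8.5, |1|->1
Step 3: Attach original signs; sum ranks with positive sign and with negative sign.
W+ = 8.5 + 3.5 + 2 + 1 = 15
W- = 8.5 + 3.5 + 8.5 + 6 + 5 + 8.5 = 40
(Check: W+ + W- = 55 should equal n(n+1)/2 = 55.)
Step 4: Test statistic W = min(W+, W-) = 15.
Step 5: Ties in |d|, so use the tie-corrected normal approximation.
        E[W] = n(n+1)/4 = 10*11/4 = 27.5.
        Tie groups: |d|=5 (t=2), |d|=8 (t=4); sum(t^3 - t) = 66.
        Var[W] = n(n+1)(2n+1)/24 - sum(t^3-t)/48 = 2310/24 - 66/48 = 94.875.
        z = (W - E[W]) / sqrt(Var[W]) = (15 - 27.5) / 9.7404 = -1.2833.
        Two-sided p = 2*Phi(z) = 0.199381.
Step 6: alpha = 0.05. fail to reject H0.

W+ = 15, W- = 40, W = min = 15, p = 0.199381, fail to reject H0.


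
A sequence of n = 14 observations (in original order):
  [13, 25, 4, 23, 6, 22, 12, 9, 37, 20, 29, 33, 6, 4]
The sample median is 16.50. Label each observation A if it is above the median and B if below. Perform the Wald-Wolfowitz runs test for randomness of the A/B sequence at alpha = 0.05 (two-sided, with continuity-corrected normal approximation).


Step 1: Compute median = 16.50; label A = above, B = below.
Labels in order: BABABABBAAAABB  (n_A = 7, n_B = 7)
Step 2: Count runs R = 9.
Step 3: Under H0 (random ordering), E[R] = 2*n_A*n_B/(n_A+n_B) + 1 = 2*7*7/14 + 1 = 8.0000.
        Var[R] = 2*n_A*n_B*(2*n_A*n_B - n_A - n_B) / ((n_A+n_B)^2 * (n_A+n_B-1)) = 8232/2548 = 3.2308.
        SD[R] = 1.7974.
Step 4: Continuity-corrected z = (R - 0.5 - E[R]) / SD[R] = (9 - 0.5 - 8.0000) / 1.7974 = 0.2782.
Step 5: Two-sided p-value via normal approximation = 2*(1 - Phi(|z|)) = 0.780879.
Step 6: alpha = 0.05. fail to reject H0.

R = 9, z = 0.2782, p = 0.780879, fail to reject H0.


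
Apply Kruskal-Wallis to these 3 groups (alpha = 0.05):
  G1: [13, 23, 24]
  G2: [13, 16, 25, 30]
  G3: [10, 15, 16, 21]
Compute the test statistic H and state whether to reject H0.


Step 1: Combine all N = 11 observations and assign midranks.
sorted (value, group, rank): (10,G3,1), (13,G1,2.5), (13,G2,2.5), (15,G3,4), (16,G2,5.5), (16,G3,5.5), (21,G3,7), (23,G1,8), (24,G1,9), (25,G2,10), (30,G2,11)
Step 2: Sum ranks within each group.
R_1 = 19.5 (n_1 = 3)
R_2 = 29 (n_2 = 4)
R_3 = 17.5 (n_3 = 4)
Step 3: H = 12/(N(N+1)) * sum(R_i^2/n_i) - 3(N+1)
     = 12/(11*12) * (19.5^2/3 + 29^2/4 + 17.5^2/4) - 3*12
     = 0.090909 * 413.562 - 36
     = 1.596591.
Step 4: Ties present; correction factor C = 1 - 12/(11^3 - 11) = 0.990909. Corrected H = 1.596591 / 0.990909 = 1.611239.
Step 5: Under H0, H ~ chi^2(2); p-value = 0.446811.
Step 6: alpha = 0.05. fail to reject H0.

H = 1.6112, df = 2, p = 0.446811, fail to reject H0.


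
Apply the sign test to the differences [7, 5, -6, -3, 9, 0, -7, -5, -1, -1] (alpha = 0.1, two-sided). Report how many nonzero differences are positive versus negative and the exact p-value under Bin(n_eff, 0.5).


Step 1: Discard zero differences. Original n = 10; n_eff = number of nonzero differences = 9.
Nonzero differences (with sign): +7, +5, -6, -3, +9, -7, -5, -1, -1
Step 2: Count signs: positive = 3, negative = 6.
Step 3: Under H0: P(positive) = 0.5, so the number of positives S ~ Bin(9, 0.5).
Step 4: Two-sided exact p-value = sum of Bin(9,0.5) probabilities at or below the observed probability = 0.507812.
Step 5: alpha = 0.1. fail to reject H0.

n_eff = 9, pos = 3, neg = 6, p = 0.507812, fail to reject H0.


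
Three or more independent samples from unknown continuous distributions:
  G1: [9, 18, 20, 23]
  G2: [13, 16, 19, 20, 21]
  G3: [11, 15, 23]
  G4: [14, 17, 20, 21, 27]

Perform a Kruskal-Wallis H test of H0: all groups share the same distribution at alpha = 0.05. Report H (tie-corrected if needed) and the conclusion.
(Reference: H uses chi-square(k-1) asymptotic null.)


Step 1: Combine all N = 17 observations and assign midranks.
sorted (value, group, rank): (9,G1,1), (11,G3,2), (13,G2,3), (14,G4,4), (15,G3,5), (16,G2,6), (17,G4,7), (18,G1,8), (19,G2,9), (20,G1,11), (20,G2,11), (20,G4,11), (21,G2,13.5), (21,G4,13.5), (23,G1,15.5), (23,G3,15.5), (27,G4,17)
Step 2: Sum ranks within each group.
R_1 = 35.5 (n_1 = 4)
R_2 = 42.5 (n_2 = 5)
R_3 = 22.5 (n_3 = 3)
R_4 = 52.5 (n_4 = 5)
Step 3: H = 12/(N(N+1)) * sum(R_i^2/n_i) - 3(N+1)
     = 12/(17*18) * (35.5^2/4 + 42.5^2/5 + 22.5^2/3 + 52.5^2/5) - 3*18
     = 0.039216 * 1396.31 - 54
     = 0.757353.
Step 4: Ties present; correction factor C = 1 - 36/(17^3 - 17) = 0.992647. Corrected H = 0.757353 / 0.992647 = 0.762963.
Step 5: Under H0, H ~ chi^2(3); p-value = 0.858304.
Step 6: alpha = 0.05. fail to reject H0.

H = 0.7630, df = 3, p = 0.858304, fail to reject H0.


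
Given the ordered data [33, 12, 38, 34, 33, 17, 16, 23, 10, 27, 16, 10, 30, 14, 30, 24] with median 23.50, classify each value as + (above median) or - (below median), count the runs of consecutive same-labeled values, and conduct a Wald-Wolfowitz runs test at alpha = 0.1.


Step 1: Compute median = 23.50; label A = above, B = below.
Labels in order: ABAAABBBBABBABAA  (n_A = 8, n_B = 8)
Step 2: Count runs R = 9.
Step 3: Under H0 (random ordering), E[R] = 2*n_A*n_B/(n_A+n_B) + 1 = 2*8*8/16 + 1 = 9.0000.
        Var[R] = 2*n_A*n_B*(2*n_A*n_B - n_A - n_B) / ((n_A+n_B)^2 * (n_A+n_B-1)) = 14336/3840 = 3.7333.
        SD[R] = 1.9322.
Step 4: R = E[R], so z = 0 with no continuity correction.
Step 5: Two-sided p-value via normal approximation = 2*(1 - Phi(|z|)) = 1.000000.
Step 6: alpha = 0.1. fail to reject H0.

R = 9, z = 0.0000, p = 1.000000, fail to reject H0.


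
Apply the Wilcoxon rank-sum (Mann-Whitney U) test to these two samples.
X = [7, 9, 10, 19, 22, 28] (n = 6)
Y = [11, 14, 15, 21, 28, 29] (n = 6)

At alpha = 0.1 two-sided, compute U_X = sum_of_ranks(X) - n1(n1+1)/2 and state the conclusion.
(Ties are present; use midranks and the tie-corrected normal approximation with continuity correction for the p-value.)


Step 1: Combine and sort all 12 observations; assign midranks.
sorted (value, group): (7,X), (9,X), (10,X), (11,Y), (14,Y), (15,Y), (19,X), (21,Y), (22,X), (28,X), (28,Y), (29,Y)
ranks: 7->1, 9->2, 10->3, 11->4, 14->5, 15->6, 19->7, 21->8, 22->9, 28->10.5, 28->10.5, 29->12
Step 2: Rank sum for X: R1 = 1 + 2 + 3 + 7 + 9 + 10.5 = 32.5.
Step 3: U_X = R1 - n1(n1+1)/2 = 32.5 - 6*7/2 = 32.5 - 21 = 11.5.
       U_Y = n1*n2 - U_X = 36 - 11.5 = 24.5.
Step 4: Ties are present, so use the tie-corrected normal approximation (with continuity correction) for the p-value.
Step 5: p-value = 0.335822; compare to alpha = 0.1. fail to reject H0.

U_X = 11.5, p = 0.335822, fail to reject H0 at alpha = 0.1.


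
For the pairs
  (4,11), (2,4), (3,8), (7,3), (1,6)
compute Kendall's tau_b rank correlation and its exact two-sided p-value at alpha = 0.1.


Step 1: Enumerate the 10 unordered pairs (i,j) with i<j and classify each by sign(x_j-x_i) * sign(y_j-y_i).
  (1,2):dx=-2,dy=-7->C; (1,3):dx=-1,dy=-3->C; (1,4):dx=+3,dy=-8->D; (1,5):dx=-3,dy=-5->C
  (2,3):dx=+1,dy=+4->C; (2,4):dx=+5,dy=-1->D; (2,5):dx=-1,dy=+2->D; (3,4):dx=+4,dy=-5->D
  (3,5):dx=-2,dy=-2->C; (4,5):dx=-6,dy=+3->D
Step 2: C = 5, D = 5, total pairs = 10.
Step 3: tau = (C - D)/(n(n-1)/2) = (5 - 5)/10 = 0.000000.
Step 4: Exact two-sided p-value (enumerate n! = 120 permutations of y under H0): p = 1.000000.
Step 5: alpha = 0.1. fail to reject H0.

tau_b = 0.0000 (C=5, D=5), p = 1.000000, fail to reject H0.


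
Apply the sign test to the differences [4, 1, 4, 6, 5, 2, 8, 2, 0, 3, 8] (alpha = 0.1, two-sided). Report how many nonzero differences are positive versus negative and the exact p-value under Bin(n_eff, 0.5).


Step 1: Discard zero differences. Original n = 11; n_eff = number of nonzero differences = 10.
Nonzero differences (with sign): +4, +1, +4, +6, +5, +2, +8, +2, +3, +8
Step 2: Count signs: positive = 10, negative = 0.
Step 3: Under H0: P(positive) = 0.5, so the number of positives S ~ Bin(10, 0.5).
Step 4: Two-sided exact p-value = sum of Bin(10,0.5) probabilities at or below the observed probability = 0.001953.
Step 5: alpha = 0.1. reject H0.

n_eff = 10, pos = 10, neg = 0, p = 0.001953, reject H0.


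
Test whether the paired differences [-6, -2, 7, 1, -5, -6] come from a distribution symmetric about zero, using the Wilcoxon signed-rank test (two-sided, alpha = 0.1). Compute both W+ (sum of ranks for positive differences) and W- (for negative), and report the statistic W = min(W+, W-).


Step 1: Drop any zero differences (none here) and take |d_i|.
|d| = [6, 2, 7, 1, 5, 6]
Step 2: Midrank |d_i| (ties get averaged ranks).
ranks: |6|->4.5, |2|->2, |7|->6, |1|->1, |5|->3, |6|->4.5
Step 3: Attach original signs; sum ranks with positive sign and with negative sign.
W+ = 6 + 1 = 7
W- = 4.5 + 2 + 3 + 4.5 = 14
(Check: W+ + W- = 21 should equal n(n+1)/2 = 21.)
Step 4: Test statistic W = min(W+, W-) = 7.
Step 5: Ties in |d|, so use the tie-corrected normal approximation.
        E[W] = n(n+1)/4 = 6*7/4 = 10.5.
        Tie groups: |d|=6 (t=2); sum(t^3 - t) = 6.
        Var[W] = n(n+1)(2n+1)/24 - sum(t^3-t)/48 = 546/24 - 6/48 = 22.625.
        z = (W - E[W]) / sqrt(Var[W]) = (7 - 10.5) / 4.7566 = -0.7358.
        Two-sided p = 2*Phi(z) = 0.461838.
Step 6: alpha = 0.1. fail to reject H0.

W+ = 7, W- = 14, W = min = 7, p = 0.461838, fail to reject H0.


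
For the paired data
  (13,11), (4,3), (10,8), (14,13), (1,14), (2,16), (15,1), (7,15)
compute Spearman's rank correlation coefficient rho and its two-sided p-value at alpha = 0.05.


Step 1: Rank x and y separately (midranks; no ties here).
rank(x): 13->6, 4->3, 10->5, 14->7, 1->1, 2->2, 15->8, 7->4
rank(y): 11->4, 3->2, 8->3, 13->5, 14->6, 16->8, 1->1, 15->7
Step 2: d_i = R_x(i) - R_y(i); compute d_i^2.
  (6-4)^2=4, (3-2)^2=1, (5-3)^2=4, (7-5)^2=4, (1-6)^2=25, (2-8)^2=36, (8-1)^2=49, (4-7)^2=9
sum(d^2) = 132.
Step 3: rho = 1 - 6*132 / (8*(8^2 - 1)) = 1 - 792/504 = -0.571429.
Step 4: Under H0, t = rho * sqrt((n-2)/(1-rho^2)) = -1.7056 ~ t(6).
Step 5: Two-sided p-value from the t-distribution with 6 df = 0.138960.
Step 6: alpha = 0.05. fail to reject H0.

rho = -0.5714, p = 0.138960, fail to reject H0 at alpha = 0.05.


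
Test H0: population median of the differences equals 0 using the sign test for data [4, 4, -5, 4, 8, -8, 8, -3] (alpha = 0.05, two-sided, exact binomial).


Step 1: Discard zero differences. Original n = 8; n_eff = number of nonzero differences = 8.
Nonzero differences (with sign): +4, +4, -5, +4, +8, -8, +8, -3
Step 2: Count signs: positive = 5, negative = 3.
Step 3: Under H0: P(positive) = 0.5, so the number of positives S ~ Bin(8, 0.5).
Step 4: Two-sided exact p-value = sum of Bin(8,0.5) probabilities at or below the observed probability = 0.726562.
Step 5: alpha = 0.05. fail to reject H0.

n_eff = 8, pos = 5, neg = 3, p = 0.726562, fail to reject H0.


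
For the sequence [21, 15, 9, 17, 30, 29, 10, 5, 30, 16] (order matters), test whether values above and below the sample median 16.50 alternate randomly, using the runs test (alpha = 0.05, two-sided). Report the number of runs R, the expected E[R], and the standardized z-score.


Step 1: Compute median = 16.50; label A = above, B = below.
Labels in order: ABBAAABBAB  (n_A = 5, n_B = 5)
Step 2: Count runs R = 6.
Step 3: Under H0 (random ordering), E[R] = 2*n_A*n_B/(n_A+n_B) + 1 = 2*5*5/10 + 1 = 6.0000.
        Var[R] = 2*n_A*n_B*(2*n_A*n_B - n_A - n_B) / ((n_A+n_B)^2 * (n_A+n_B-1)) = 2000/900 = 2.2222.
        SD[R] = 1.4907.
Step 4: R = E[R], so z = 0 with no continuity correction.
Step 5: Two-sided p-value via normal approximation = 2*(1 - Phi(|z|)) = 1.000000.
Step 6: alpha = 0.05. fail to reject H0.

R = 6, z = 0.0000, p = 1.000000, fail to reject H0.


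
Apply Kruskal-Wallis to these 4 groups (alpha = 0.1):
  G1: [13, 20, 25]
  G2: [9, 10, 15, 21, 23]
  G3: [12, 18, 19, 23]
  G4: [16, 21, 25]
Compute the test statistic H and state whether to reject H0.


Step 1: Combine all N = 15 observations and assign midranks.
sorted (value, group, rank): (9,G2,1), (10,G2,2), (12,G3,3), (13,G1,4), (15,G2,5), (16,G4,6), (18,G3,7), (19,G3,8), (20,G1,9), (21,G2,10.5), (21,G4,10.5), (23,G2,12.5), (23,G3,12.5), (25,G1,14.5), (25,G4,14.5)
Step 2: Sum ranks within each group.
R_1 = 27.5 (n_1 = 3)
R_2 = 31 (n_2 = 5)
R_3 = 30.5 (n_3 = 4)
R_4 = 31 (n_4 = 3)
Step 3: H = 12/(N(N+1)) * sum(R_i^2/n_i) - 3(N+1)
     = 12/(15*16) * (27.5^2/3 + 31^2/5 + 30.5^2/4 + 31^2/3) - 3*16
     = 0.050000 * 997.179 - 48
     = 1.858958.
Step 4: Ties present; correction factor C = 1 - 18/(15^3 - 15) = 0.994643. Corrected H = 1.858958 / 0.994643 = 1.868971.
Step 5: Under H0, H ~ chi^2(3); p-value = 0.600042.
Step 6: alpha = 0.1. fail to reject H0.

H = 1.8690, df = 3, p = 0.600042, fail to reject H0.


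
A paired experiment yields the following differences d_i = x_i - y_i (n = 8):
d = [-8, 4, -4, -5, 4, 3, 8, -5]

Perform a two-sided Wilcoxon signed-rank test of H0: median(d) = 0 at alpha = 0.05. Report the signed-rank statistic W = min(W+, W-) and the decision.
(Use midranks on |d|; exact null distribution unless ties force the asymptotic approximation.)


Step 1: Drop any zero differences (none here) and take |d_i|.
|d| = [8, 4, 4, 5, 4, 3, 8, 5]
Step 2: Midrank |d_i| (ties get averaged ranks).
ranks: |8|->7.5, |4|->3, |4|->3, |5|->5.5, |4|->3, |3|->1, |8|->7.5, |5|->5.5
Step 3: Attach original signs; sum ranks with positive sign and with negative sign.
W+ = 3 + 3 + 1 + 7.5 = 14.5
W- = 7.5 + 3 + 5.5 + 5.5 = 21.5
(Check: W+ + W- = 36 should equal n(n+1)/2 = 36.)
Step 4: Test statistic W = min(W+, W-) = 14.5.
Step 5: Ties in |d|, so use the tie-corrected normal approximation.
        E[W] = n(n+1)/4 = 8*9/4 = 18.
        Tie groups: |d|=4 (t=3), |d|=5 (t=2), |d|=8 (t=2); sum(t^3 - t) = 36.
        Var[W] = n(n+1)(2n+1)/24 - sum(t^3-t)/48 = 1224/24 - 36/48 = 50.25.
        z = (W - E[W]) / sqrt(Var[W]) = (14.5 - 18) / 7.0887 = -0.4937.
        Two-sided p = 2*Phi(z) = 0.621488.
Step 6: alpha = 0.05. fail to reject H0.

W+ = 14.5, W- = 21.5, W = min = 14.5, p = 0.621488, fail to reject H0.


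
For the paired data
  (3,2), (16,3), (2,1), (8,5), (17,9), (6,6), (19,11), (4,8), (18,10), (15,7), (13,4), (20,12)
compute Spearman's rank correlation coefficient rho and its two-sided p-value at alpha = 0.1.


Step 1: Rank x and y separately (midranks; no ties here).
rank(x): 3->2, 16->8, 2->1, 8->5, 17->9, 6->4, 19->11, 4->3, 18->10, 15->7, 13->6, 20->12
rank(y): 2->2, 3->3, 1->1, 5->5, 9->9, 6->6, 11->11, 8->8, 10->10, 7->7, 4->4, 12->12
Step 2: d_i = R_x(i) - R_y(i); compute d_i^2.
  (2-2)^2=0, (8-3)^2=25, (1-1)^2=0, (5-5)^2=0, (9-9)^2=0, (4-6)^2=4, (11-11)^2=0, (3-8)^2=25, (10-10)^2=0, (7-7)^2=0, (6-4)^2=4, (12-12)^2=0
sum(d^2) = 58.
Step 3: rho = 1 - 6*58 / (12*(12^2 - 1)) = 1 - 348/1716 = 0.797203.
Step 4: Under H0, t = rho * sqrt((n-2)/(1-rho^2)) = 4.1758 ~ t(10).
Step 5: Two-sided p-value from the t-distribution with 10 df = 0.001900.
Step 6: alpha = 0.1. reject H0.

rho = 0.7972, p = 0.001900, reject H0 at alpha = 0.1.


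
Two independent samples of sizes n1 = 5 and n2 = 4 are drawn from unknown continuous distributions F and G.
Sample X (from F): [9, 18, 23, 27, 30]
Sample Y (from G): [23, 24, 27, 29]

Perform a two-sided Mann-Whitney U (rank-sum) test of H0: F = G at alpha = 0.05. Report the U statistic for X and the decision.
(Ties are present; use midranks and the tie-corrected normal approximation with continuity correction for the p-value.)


Step 1: Combine and sort all 9 observations; assign midranks.
sorted (value, group): (9,X), (18,X), (23,X), (23,Y), (24,Y), (27,X), (27,Y), (29,Y), (30,X)
ranks: 9->1, 18->2, 23->3.5, 23->3.5, 24->5, 27->6.5, 27->6.5, 29->8, 30->9
Step 2: Rank sum for X: R1 = 1 + 2 + 3.5 + 6.5 + 9 = 22.
Step 3: U_X = R1 - n1(n1+1)/2 = 22 - 5*6/2 = 22 - 15 = 7.
       U_Y = n1*n2 - U_X = 20 - 7 = 13.
Step 4: Ties are present, so use the tie-corrected normal approximation (with continuity correction) for the p-value.
Step 5: p-value = 0.536878; compare to alpha = 0.05. fail to reject H0.

U_X = 7, p = 0.536878, fail to reject H0 at alpha = 0.05.


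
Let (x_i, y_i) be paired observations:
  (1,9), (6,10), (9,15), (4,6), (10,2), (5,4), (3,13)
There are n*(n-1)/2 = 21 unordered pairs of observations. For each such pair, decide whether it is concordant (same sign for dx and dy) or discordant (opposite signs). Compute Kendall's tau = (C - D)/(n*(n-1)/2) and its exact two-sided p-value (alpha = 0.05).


Step 1: Enumerate the 21 unordered pairs (i,j) with i<j and classify each by sign(x_j-x_i) * sign(y_j-y_i).
  (1,2):dx=+5,dy=+1->C; (1,3):dx=+8,dy=+6->C; (1,4):dx=+3,dy=-3->D; (1,5):dx=+9,dy=-7->D
  (1,6):dx=+4,dy=-5->D; (1,7):dx=+2,dy=+4->C; (2,3):dx=+3,dy=+5->C; (2,4):dx=-2,dy=-4->C
  (2,5):dx=+4,dy=-8->D; (2,6):dx=-1,dy=-6->C; (2,7):dx=-3,dy=+3->D; (3,4):dx=-5,dy=-9->C
  (3,5):dx=+1,dy=-13->D; (3,6):dx=-4,dy=-11->C; (3,7):dx=-6,dy=-2->C; (4,5):dx=+6,dy=-4->D
  (4,6):dx=+1,dy=-2->D; (4,7):dx=-1,dy=+7->D; (5,6):dx=-5,dy=+2->D; (5,7):dx=-7,dy=+11->D
  (6,7):dx=-2,dy=+9->D
Step 2: C = 9, D = 12, total pairs = 21.
Step 3: tau = (C - D)/(n(n-1)/2) = (9 - 12)/21 = -0.142857.
Step 4: Exact two-sided p-value (enumerate n! = 5040 permutations of y under H0): p = 0.772619.
Step 5: alpha = 0.05. fail to reject H0.

tau_b = -0.1429 (C=9, D=12), p = 0.772619, fail to reject H0.


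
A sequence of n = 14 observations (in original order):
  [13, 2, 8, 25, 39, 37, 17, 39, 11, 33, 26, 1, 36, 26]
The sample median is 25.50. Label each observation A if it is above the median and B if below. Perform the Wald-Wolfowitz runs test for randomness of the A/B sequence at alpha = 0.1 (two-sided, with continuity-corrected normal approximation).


Step 1: Compute median = 25.50; label A = above, B = below.
Labels in order: BBBBAABABAABAA  (n_A = 7, n_B = 7)
Step 2: Count runs R = 8.
Step 3: Under H0 (random ordering), E[R] = 2*n_A*n_B/(n_A+n_B) + 1 = 2*7*7/14 + 1 = 8.0000.
        Var[R] = 2*n_A*n_B*(2*n_A*n_B - n_A - n_B) / ((n_A+n_B)^2 * (n_A+n_B-1)) = 8232/2548 = 3.2308.
        SD[R] = 1.7974.
Step 4: R = E[R], so z = 0 with no continuity correction.
Step 5: Two-sided p-value via normal approximation = 2*(1 - Phi(|z|)) = 1.000000.
Step 6: alpha = 0.1. fail to reject H0.

R = 8, z = 0.0000, p = 1.000000, fail to reject H0.


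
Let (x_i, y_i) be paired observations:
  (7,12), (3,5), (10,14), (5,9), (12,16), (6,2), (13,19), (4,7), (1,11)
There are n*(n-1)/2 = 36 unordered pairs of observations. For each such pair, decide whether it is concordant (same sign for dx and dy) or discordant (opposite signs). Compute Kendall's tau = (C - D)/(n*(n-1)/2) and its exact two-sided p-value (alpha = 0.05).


Step 1: Enumerate the 36 unordered pairs (i,j) with i<j and classify each by sign(x_j-x_i) * sign(y_j-y_i).
  (1,2):dx=-4,dy=-7->C; (1,3):dx=+3,dy=+2->C; (1,4):dx=-2,dy=-3->C; (1,5):dx=+5,dy=+4->C
  (1,6):dx=-1,dy=-10->C; (1,7):dx=+6,dy=+7->C; (1,8):dx=-3,dy=-5->C; (1,9):dx=-6,dy=-1->C
  (2,3):dx=+7,dy=+9->C; (2,4):dx=+2,dy=+4->C; (2,5):dx=+9,dy=+11->C; (2,6):dx=+3,dy=-3->D
  (2,7):dx=+10,dy=+14->C; (2,8):dx=+1,dy=+2->C; (2,9):dx=-2,dy=+6->D; (3,4):dx=-5,dy=-5->C
  (3,5):dx=+2,dy=+2->C; (3,6):dx=-4,dy=-12->C; (3,7):dx=+3,dy=+5->C; (3,8):dx=-6,dy=-7->C
  (3,9):dx=-9,dy=-3->C; (4,5):dx=+7,dy=+7->C; (4,6):dx=+1,dy=-7->D; (4,7):dx=+8,dy=+10->C
  (4,8):dx=-1,dy=-2->C; (4,9):dx=-4,dy=+2->D; (5,6):dx=-6,dy=-14->C; (5,7):dx=+1,dy=+3->C
  (5,8):dx=-8,dy=-9->C; (5,9):dx=-11,dy=-5->C; (6,7):dx=+7,dy=+17->C; (6,8):dx=-2,dy=+5->D
  (6,9):dx=-5,dy=+9->D; (7,8):dx=-9,dy=-12->C; (7,9):dx=-12,dy=-8->C; (8,9):dx=-3,dy=+4->D
Step 2: C = 29, D = 7, total pairs = 36.
Step 3: tau = (C - D)/(n(n-1)/2) = (29 - 7)/36 = 0.611111.
Step 4: Exact two-sided p-value (enumerate n! = 362880 permutations of y under H0): p = 0.024741.
Step 5: alpha = 0.05. reject H0.

tau_b = 0.6111 (C=29, D=7), p = 0.024741, reject H0.
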